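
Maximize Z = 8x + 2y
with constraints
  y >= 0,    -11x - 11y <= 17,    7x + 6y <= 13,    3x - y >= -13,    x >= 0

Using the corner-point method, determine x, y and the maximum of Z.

Feasible corners and Z = 8x + 2y:
  (13/7, 0) → Z = 104/7
  (0, 0) → Z = 0
  (0, 13/6) → Z = 13/3

x = 13/7, y = 0, maximum Z = 104/7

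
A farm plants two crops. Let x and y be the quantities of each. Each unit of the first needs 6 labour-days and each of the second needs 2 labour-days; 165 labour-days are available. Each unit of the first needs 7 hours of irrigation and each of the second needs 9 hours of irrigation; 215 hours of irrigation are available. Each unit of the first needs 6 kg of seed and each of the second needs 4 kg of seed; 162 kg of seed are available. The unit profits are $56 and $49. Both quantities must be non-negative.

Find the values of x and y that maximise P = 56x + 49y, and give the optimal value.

x = 23, y = 6, maximum P = 1582

Vertices and P = 56x + 49y:
  (0, 0) → P = 0
  (0, 215/9) → P = 10535/9
  (27, 0) → P = 1512
  (23, 6) → P = 1582

The binding constraints are 7x + 9y = 215 and 6x + 4y = 162.
Solving simultaneously gives x = 23, y = 6.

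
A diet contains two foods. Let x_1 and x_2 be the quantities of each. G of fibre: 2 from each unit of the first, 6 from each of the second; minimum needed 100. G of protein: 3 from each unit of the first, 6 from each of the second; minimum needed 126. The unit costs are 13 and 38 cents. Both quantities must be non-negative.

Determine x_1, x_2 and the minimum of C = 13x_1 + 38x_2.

x_1 = 26, x_2 = 8, minimum C = 642

Feasible corners and C = 13x_1 + 38x_2:
  (0, 21) → C = 798
  (50, 0) → C = 650
  (26, 8) → C = 642
The feasible region is unbounded (it extends along (0, 1), (1, 0)), but C strictly increases along every unbounded feasible direction, so there is no improving ray and the minimum is attained at a vertex.

At the optimal vertex, 2x_1 + 6x_2 = 100 and 3x_1 + 6x_2 = 126.
Solving simultaneously gives x_1 = 26, x_2 = 8.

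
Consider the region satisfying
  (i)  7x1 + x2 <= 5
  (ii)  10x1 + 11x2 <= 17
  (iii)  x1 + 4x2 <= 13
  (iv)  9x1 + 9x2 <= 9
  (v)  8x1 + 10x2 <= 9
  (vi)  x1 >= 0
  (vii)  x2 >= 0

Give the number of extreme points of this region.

Of the 21 pairwise boundary intersections, those satisfying every inequality are:
  (2/3, 1/3)
  (5/7, 0)
  (1/2, 1/2)
  (0, 9/10)
  (0, 0)

5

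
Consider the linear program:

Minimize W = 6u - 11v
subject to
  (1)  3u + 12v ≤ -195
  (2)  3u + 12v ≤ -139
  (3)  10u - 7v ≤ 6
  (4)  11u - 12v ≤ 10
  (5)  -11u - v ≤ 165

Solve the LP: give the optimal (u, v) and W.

u = -595/43, v = -550/43, minimum W = 2480/43

Feasible corners and W = 6u - 11v:
  (-185/14, -725/56) → W = 505/8
  (-595/43, -550/43) → W = 2480/43
  (-1970/143, -175/13) → W = 9355/143

At the optimal vertex, 3u + 12v = -195 and -11u - v = 165.
Solving simultaneously gives u = -595/43, v = -550/43.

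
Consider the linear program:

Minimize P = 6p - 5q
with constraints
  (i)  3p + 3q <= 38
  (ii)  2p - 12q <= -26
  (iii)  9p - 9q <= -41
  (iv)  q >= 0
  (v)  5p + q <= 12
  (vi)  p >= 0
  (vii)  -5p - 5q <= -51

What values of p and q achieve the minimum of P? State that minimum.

p = 0, q = 12, minimum P = -60

Feasible corners and P = 6p - 5q:
  (0, 12) → P = -60
  (9/20, 39/4) → P = -921/20
  (0, 51/5) → P = -51

The binding constraints are 5p + q = 12 and p = 0.
Solving simultaneously gives p = 0, q = 12.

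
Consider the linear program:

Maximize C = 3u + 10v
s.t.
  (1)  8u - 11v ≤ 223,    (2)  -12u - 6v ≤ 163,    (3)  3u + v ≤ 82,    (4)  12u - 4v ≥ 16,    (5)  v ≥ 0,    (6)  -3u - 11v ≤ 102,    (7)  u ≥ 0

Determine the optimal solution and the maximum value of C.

Vertices and C = 3u + 10v:
  (43/3, 39) → C = 433
  (82/3, 0) → C = 82
  (4/3, 0) → C = 4

The binding constraints are 3u + v = 82 and 12u - 4v = 16.
Solving simultaneously gives u = 43/3, v = 39.

u = 43/3, v = 39, maximum C = 433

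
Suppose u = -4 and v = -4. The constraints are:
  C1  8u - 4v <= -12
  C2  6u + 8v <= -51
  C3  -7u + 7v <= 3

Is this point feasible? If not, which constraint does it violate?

C1: -16 ≤ -12 ✓
C2: -56 ≤ -51 ✓
C3: 0 ≤ 3 ✓

feasible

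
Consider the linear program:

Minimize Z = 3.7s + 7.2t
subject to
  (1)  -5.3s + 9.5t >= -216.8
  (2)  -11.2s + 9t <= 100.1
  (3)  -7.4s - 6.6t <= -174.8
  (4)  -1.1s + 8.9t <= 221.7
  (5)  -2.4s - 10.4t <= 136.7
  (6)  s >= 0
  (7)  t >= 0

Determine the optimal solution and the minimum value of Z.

Feasible corners and Z = 3.7s + 7.2t:
  (403567/3672, 141349/3672) → Z = 25109107/36720
  (2168/53, 0) → Z = 40108/265
  (15209/2342, 44975/2342) → Z = 3800933/23420
  (110441/8978, 237293/8978) → Z = 21171413/89780
  (874/37, 0) → Z = 437/5

At the optimal vertex, -7.4s - 6.6t = -174.8 and t = 0.
Solving simultaneously gives s = 874/37, t = 0.

s = 874/37, t = 0, minimum Z = 437/5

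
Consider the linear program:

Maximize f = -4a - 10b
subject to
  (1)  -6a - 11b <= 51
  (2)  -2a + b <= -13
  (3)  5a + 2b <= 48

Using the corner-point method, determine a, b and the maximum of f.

Feasible corners and f = -4a - 10b:
  (23/7, -45/7) → f = 358/7
  (630/43, -543/43) → f = 2910/43
  (74/9, 31/9) → f = -202/3

At the optimal vertex, -6a - 11b = 51 and 5a + 2b = 48.
Solving simultaneously gives a = 630/43, b = -543/43.

a = 630/43, b = -543/43, maximum f = 2910/43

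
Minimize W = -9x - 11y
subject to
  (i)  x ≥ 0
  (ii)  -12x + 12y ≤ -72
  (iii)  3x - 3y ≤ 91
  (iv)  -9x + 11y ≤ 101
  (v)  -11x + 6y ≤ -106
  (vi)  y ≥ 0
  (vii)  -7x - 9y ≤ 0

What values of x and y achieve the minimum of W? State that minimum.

At the optimal vertex, 3x - 3y = 91 and -9x + 11y = 101.
Solving simultaneously gives x = 652/3, y = 187.

x = 652/3, y = 187, minimum W = -4013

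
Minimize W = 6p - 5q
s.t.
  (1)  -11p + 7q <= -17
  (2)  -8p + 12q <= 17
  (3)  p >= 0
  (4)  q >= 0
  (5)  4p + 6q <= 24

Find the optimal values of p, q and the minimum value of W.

p = 135/47, q = 98/47, minimum W = 320/47

Vertices and W = 6p - 5q:
  (17/11, 0) → W = 102/11
  (135/47, 98/47) → W = 320/47
  (6, 0) → W = 36

The binding constraints are -11p + 7q = -17 and 4p + 6q = 24.
Solving simultaneously gives p = 135/47, q = 98/47.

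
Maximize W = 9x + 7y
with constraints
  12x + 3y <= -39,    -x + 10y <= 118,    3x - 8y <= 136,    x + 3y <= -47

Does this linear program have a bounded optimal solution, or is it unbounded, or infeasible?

Feasible corners and W = 9x + 7y:
  (32/35, -583/35) → W = -3793/35
  (8/11, -175/11) → W = -1153/11
  (-824/13, 71/13) → W = -6919/13
The feasible region has finitely many vertices and no improving ray; the maximum is -1153/11 at (8/11, -175/11).

bounded optimum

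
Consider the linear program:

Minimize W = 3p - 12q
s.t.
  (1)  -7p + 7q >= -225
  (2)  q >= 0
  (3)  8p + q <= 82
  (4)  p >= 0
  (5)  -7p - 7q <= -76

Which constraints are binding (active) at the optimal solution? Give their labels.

(3) and (4)

Feasible corners and W = 3p - 12q:
  (0, 82) → W = -984
  (498/49, 34/49) → W = 1086/49
  (0, 76/7) → W = -912/7

The minimum is at (0, 82). Substituting into each constraint, equality holds for (3) and (4); the remaining constraints have slack.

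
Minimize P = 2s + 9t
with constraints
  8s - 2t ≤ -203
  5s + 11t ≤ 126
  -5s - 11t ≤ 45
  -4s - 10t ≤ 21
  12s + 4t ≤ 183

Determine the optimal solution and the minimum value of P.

Corner points and P = 2s + 9t:
  (-283/14, 289/14) → P = 2035/14
  (-259/11, 161/22) → P = 413/22
  (-73/2, 25/2) → P = 79/2
The feasible region is unbounded (it extends along (-11, 5)), but P strictly increases along every unbounded feasible direction, so there is no improving ray and the minimum is attained at a vertex.

At the optimal vertex, 8s - 2t = -203 and -4s - 10t = 21.
Solving simultaneously gives s = -259/11, t = 161/22.

s = -259/11, t = 161/22, minimum P = 413/22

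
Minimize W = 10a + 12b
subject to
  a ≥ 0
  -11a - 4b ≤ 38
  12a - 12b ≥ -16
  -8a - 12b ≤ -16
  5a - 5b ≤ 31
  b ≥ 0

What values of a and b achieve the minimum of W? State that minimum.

a = 0, b = 4/3, minimum W = 16

Feasible corners and W = 10a + 12b:
  (0, 4/3) → W = 16
  (2, 0) → W = 20
  (31/5, 0) → W = 62
The feasible region is unbounded (it extends along (1, 1)), but W strictly increases along every unbounded feasible direction, so there is no improving ray and the minimum is attained at a vertex.

The binding constraints are a = 0 and 12a - 12b = -16.
Solving simultaneously gives a = 0, b = 4/3.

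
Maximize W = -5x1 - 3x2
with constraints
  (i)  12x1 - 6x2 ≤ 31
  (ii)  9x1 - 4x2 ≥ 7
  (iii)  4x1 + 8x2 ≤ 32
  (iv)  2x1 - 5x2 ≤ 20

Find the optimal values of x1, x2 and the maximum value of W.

x1 = -45/37, x2 = -166/37, maximum W = 723/37

Feasible corners and W = -5x1 - 3x2:
  (11/3, 13/6) → W = -149/6
  (35/48, -89/24) → W = 359/48
  (23/11, 65/22) → W = -425/22
  (-45/37, -166/37) → W = 723/37

At the optimal vertex, 9x1 - 4x2 = 7 and 2x1 - 5x2 = 20.
Solving simultaneously gives x1 = -45/37, x2 = -166/37.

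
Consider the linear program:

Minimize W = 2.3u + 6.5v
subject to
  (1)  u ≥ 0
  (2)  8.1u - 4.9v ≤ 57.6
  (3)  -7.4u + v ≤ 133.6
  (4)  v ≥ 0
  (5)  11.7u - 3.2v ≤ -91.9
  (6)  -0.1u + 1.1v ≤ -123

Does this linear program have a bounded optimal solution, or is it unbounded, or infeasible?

infeasible

The boundaries u = 0 and -7.4u + v = 133.6 meet at (0, 133.6), but that point violates -0.1u + 1.1v ≤ -123. Every candidate vertex is excluded by some other constraint, so the feasible region is empty.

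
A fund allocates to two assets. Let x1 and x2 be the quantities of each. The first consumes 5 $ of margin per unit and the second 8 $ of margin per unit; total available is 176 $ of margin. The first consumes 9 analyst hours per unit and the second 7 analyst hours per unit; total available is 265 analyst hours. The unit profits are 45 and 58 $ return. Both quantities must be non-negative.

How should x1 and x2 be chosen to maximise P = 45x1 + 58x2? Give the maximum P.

Extreme points and P = 45x1 + 58x2:
  (0, 0) → P = 0
  (0, 22) → P = 1276
  (265/9, 0) → P = 1325
  (24, 7) → P = 1486

x1 = 24, x2 = 7, maximum P = 1486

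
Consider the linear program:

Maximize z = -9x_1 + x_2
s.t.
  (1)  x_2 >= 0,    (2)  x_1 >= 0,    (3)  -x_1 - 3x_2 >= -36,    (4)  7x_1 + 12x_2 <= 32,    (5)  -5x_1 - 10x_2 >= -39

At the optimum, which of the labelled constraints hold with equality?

Feasible corners and z = -9x_1 + x_2:
  (0, 0) → z = 0
  (32/7, 0) → z = -288/7
  (0, 8/3) → z = 8/3

The maximum is at (0, 8/3). Substituting into each constraint, equality holds for (2) and (4); the remaining constraints have slack.

(2) and (4)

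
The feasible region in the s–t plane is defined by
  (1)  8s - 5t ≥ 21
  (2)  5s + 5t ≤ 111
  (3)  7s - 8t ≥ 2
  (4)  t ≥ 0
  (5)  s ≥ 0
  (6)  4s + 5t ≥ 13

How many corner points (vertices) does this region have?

Of the 15 pairwise boundary intersections, those satisfying every inequality are:
  (158/29, 131/29)
  (17/6, 1/3)
  (898/75, 767/75)
  (111/5, 0)
  (13/4, 0)

5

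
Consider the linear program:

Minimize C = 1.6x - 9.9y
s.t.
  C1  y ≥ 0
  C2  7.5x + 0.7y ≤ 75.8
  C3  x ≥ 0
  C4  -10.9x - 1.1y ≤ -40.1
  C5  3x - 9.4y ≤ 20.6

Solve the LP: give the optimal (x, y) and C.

Feasible corners and C = 1.6x - 9.9y:
  (401/109, 0) → C = 3208/545
  (103/15, 0) → C = 824/75
  (0, 758/7) → C = -37521/35
  (36347/3630, 243/242) → C = 220697/36300
  (0, 401/11) → C = -3609/10

x = 0, y = 758/7, minimum C = -37521/35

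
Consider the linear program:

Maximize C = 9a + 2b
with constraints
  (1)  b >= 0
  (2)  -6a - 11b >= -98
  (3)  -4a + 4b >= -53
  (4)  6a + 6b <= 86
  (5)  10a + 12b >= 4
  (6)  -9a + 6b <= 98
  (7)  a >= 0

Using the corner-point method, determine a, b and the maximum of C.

a = 331/24, b = 13/24, maximum C = 3005/24

The binding constraints are -4a + 4b = -53 and 6a + 6b = 86.
Solving simultaneously gives a = 331/24, b = 13/24.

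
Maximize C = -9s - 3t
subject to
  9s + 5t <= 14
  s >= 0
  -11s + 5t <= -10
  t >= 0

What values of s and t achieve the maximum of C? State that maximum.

Extreme points and C = -9s - 3t:
  (6/5, 16/25) → C = -318/25
  (14/9, 0) → C = -14
  (10/11, 0) → C = -90/11

s = 10/11, t = 0, maximum C = -90/11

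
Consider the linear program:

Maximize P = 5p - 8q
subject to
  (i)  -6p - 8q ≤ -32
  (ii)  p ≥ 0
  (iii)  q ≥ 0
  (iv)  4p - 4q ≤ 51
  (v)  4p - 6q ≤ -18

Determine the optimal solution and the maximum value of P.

p = 12/17, q = 59/17, maximum P = -412/17

Corner points and P = 5p - 8q:
  (0, 4) → P = -32
  (12/17, 59/17) → P = -412/17
  (189/4, 69/2) → P = -159/4
The feasible region is unbounded (it extends along (0, 1), (1, 1)), but P strictly decreases along every unbounded feasible direction, so there is no improving ray and the maximum is attained at a vertex.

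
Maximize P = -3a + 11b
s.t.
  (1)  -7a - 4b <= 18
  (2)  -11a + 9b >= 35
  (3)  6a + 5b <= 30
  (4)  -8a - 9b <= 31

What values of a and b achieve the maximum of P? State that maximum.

Feasible corners and P = -3a + 11b:
  (-302/107, 47/107) → P = 1423/107
  (-210/11, 318/11) → P = 4128/11
  (95/109, 540/109) → P = 5655/109

a = -210/11, b = 318/11, maximum P = 4128/11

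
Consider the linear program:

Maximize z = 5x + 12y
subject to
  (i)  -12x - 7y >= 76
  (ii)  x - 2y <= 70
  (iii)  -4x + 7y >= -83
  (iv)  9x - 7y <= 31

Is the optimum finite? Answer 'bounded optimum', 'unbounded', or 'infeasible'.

From the feasible point (-15/7, -352/49), moving in the direction (-7, 12) keeps every constraint satisfied while z increases without bound.

unbounded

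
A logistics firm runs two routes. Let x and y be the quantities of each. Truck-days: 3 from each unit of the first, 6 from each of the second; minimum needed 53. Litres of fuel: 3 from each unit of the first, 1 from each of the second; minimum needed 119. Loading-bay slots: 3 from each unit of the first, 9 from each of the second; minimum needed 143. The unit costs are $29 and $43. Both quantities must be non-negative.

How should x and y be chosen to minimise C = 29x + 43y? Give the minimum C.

x = 116/3, y = 3, minimum C = 3751/3

The feasible region is unbounded (it extends along (0, 1), (1, 0)), but C strictly increases along every unbounded feasible direction, so there is no improving ray and the minimum is attained at a vertex.

The binding constraints are 3x + y = 119 and 3x + 9y = 143.
Solving simultaneously gives x = 116/3, y = 3.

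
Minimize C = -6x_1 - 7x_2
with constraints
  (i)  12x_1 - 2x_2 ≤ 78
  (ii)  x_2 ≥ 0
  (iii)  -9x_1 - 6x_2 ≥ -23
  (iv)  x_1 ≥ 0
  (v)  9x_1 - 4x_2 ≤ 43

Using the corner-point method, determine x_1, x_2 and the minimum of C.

x_1 = 0, x_2 = 23/6, minimum C = -161/6

The optimum lies where -9x_1 - 6x_2 = -23 and x_1 = 0.
Solving simultaneously gives x_1 = 0, x_2 = 23/6.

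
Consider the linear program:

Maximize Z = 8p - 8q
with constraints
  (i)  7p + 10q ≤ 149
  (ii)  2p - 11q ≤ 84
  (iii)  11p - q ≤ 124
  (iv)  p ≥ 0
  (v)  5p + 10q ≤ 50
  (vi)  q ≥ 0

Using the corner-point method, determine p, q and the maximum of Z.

p = 10, q = 0, maximum Z = 80

The binding constraints are 5p + 10q = 50 and q = 0.
Solving simultaneously gives p = 10, q = 0.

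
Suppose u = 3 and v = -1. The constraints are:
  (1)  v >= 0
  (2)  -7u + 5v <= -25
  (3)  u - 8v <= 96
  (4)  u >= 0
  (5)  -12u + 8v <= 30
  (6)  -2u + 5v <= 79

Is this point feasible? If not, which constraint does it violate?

Constraint (1): v = -1, which is not ≥ 0. All other constraints are satisfied.

not feasible — violates (1)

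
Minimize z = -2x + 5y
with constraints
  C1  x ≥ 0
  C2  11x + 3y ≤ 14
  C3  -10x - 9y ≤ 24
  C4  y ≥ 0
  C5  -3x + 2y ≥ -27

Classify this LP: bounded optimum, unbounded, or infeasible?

bounded optimum

Corner points and z = -2x + 5y:
  (0, 14/3) → z = 70/3
  (0, 0) → z = 0
  (14/11, 0) → z = -28/11
The feasible region has finitely many vertices and no improving ray; the minimum is -28/11 at (14/11, 0).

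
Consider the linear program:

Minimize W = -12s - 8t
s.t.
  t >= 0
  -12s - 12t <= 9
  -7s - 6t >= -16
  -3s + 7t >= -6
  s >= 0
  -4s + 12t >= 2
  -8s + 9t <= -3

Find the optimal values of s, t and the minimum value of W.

s = 5/3, t = 13/18, minimum W = -232/9

The optimum lies where -7s - 6t = -16 and -4s + 12t = 2.
Solving simultaneously gives s = 5/3, t = 13/18.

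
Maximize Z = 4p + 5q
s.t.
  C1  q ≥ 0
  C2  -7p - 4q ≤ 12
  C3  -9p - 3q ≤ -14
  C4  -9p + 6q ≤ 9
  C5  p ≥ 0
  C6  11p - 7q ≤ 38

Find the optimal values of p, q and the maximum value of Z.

p = 97, q = 147, maximum Z = 1123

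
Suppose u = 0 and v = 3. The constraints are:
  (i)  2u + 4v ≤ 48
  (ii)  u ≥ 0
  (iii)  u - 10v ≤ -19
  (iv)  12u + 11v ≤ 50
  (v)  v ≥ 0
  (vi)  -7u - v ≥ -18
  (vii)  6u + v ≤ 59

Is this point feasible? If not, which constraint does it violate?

feasible

(i): 12 ≤ 48 ✓
(ii): 0 ≥ 0 ✓
(iii): -30 ≤ -19 ✓
(iv): 33 ≤ 50 ✓
(v): 3 ≥ 0 ✓
(vi): -3 ≥ -18 ✓
(vii): 3 ≤ 59 ✓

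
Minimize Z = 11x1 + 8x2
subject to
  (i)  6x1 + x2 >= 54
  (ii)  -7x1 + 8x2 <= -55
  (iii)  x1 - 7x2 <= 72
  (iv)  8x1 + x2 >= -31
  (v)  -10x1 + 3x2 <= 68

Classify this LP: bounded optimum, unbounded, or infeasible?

Feasible corners and Z = 11x1 + 8x2:
  (487/55, 48/55) → Z = 5741/55
  (450/43, -378/43) → Z = 1926/43
The feasible region has finitely many vertices and no improving ray; the minimum is 1926/43 at (450/43, -378/43).

bounded optimum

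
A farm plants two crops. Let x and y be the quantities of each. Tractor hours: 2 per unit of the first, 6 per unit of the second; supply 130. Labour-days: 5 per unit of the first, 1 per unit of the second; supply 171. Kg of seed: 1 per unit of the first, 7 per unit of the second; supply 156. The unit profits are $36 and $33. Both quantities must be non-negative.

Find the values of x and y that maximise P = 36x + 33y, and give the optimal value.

x = 32, y = 11, maximum P = 1515

Feasible corners and P = 36x + 33y:
  (0, 0) → P = 0
  (0, 65/3) → P = 715
  (171/5, 0) → P = 6156/5
  (32, 11) → P = 1515

At the optimal vertex, 2x + 6y = 130 and 5x + y = 171.
Solving simultaneously gives x = 32, y = 11.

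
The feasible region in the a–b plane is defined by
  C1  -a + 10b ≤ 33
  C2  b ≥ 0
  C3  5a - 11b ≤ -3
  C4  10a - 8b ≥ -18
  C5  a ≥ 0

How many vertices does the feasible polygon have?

4

The feasible vertices (each the meet of two boundaries and inside every other half-plane) are:
  (111/13, 54/13)
  (21/23, 78/23)
  (0, 3/11)
  (0, 9/4)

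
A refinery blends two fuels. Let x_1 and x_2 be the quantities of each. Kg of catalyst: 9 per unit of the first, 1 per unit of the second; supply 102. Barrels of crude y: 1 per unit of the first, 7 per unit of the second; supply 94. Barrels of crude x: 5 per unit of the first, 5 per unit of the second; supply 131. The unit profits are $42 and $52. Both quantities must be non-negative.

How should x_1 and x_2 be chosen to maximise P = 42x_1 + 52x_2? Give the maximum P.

x_1 = 10, x_2 = 12, maximum P = 1044

Corner points and P = 42x_1 + 52x_2:
  (0, 0) → P = 0
  (0, 94/7) → P = 4888/7
  (34/3, 0) → P = 476
  (10, 12) → P = 1044

At the optimal vertex, 9x_1 + x_2 = 102 and x_1 + 7x_2 = 94.
Solving simultaneously gives x_1 = 10, x_2 = 12.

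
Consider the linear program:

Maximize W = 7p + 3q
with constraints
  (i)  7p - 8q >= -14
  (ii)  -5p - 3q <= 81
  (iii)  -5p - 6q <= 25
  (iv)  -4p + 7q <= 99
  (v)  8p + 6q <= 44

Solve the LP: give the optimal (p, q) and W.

p = 23, q = -70/3, maximum W = 91

Corner points and W = 7p + 3q:
  (-142/41, -105/82) → W = -2303/82
  (134/53, 210/53) → W = 1568/53
  (23, -70/3) → W = 91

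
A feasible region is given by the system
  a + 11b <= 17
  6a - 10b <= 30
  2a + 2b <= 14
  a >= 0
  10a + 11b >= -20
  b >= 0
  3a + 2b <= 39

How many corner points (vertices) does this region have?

5

Pairwise boundary intersections that survive every other constraint:
  (6, 1)
  (0, 17/11)
  (25/4, 3/4)
  (5, 0)
  (0, 0)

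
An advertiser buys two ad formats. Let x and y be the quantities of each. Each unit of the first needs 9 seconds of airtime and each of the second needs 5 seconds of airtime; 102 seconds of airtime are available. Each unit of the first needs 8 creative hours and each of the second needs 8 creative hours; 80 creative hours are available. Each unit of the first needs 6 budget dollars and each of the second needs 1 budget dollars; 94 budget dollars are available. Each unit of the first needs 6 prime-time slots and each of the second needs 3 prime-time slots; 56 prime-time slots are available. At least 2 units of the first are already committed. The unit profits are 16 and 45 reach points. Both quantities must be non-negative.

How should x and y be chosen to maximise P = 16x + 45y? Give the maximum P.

x = 2, y = 8, maximum P = 392

Feasible corners and P = 16x + 45y:
  (28/3, 0) → P = 448/3
  (2, 0) → P = 32
  (26/3, 4/3) → P = 596/3
  (2, 8) → P = 392

The optimum lies where 8x + 8y = 80 and x = 2.
Solving simultaneously gives x = 2, y = 8.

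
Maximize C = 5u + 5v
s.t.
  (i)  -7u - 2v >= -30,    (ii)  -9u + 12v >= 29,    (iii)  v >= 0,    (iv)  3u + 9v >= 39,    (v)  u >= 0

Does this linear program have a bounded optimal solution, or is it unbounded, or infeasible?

Corner points and C = 5u + 5v:
  (151/51, 473/102) → C = 3875/102
  (0, 15) → C = 75
  (23/13, 146/39) → C = 1075/39
  (0, 13/3) → C = 65/3
The feasible region has finitely many vertices and no improving ray; the maximum is 75 at (0, 15).

bounded optimum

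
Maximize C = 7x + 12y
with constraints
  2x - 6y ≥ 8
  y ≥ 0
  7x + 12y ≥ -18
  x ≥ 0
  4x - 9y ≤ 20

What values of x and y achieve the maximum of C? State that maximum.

x = 8, y = 4/3, maximum C = 72

Extreme points and C = 7x + 12y:
  (4, 0) → C = 28
  (8, 4/3) → C = 72
  (5, 0) → C = 35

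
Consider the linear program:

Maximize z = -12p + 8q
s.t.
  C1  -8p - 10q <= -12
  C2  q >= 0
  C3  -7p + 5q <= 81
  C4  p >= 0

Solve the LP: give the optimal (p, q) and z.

Feasible corners and z = -12p + 8q:
  (3/2, 0) → z = -18
  (0, 6/5) → z = 48/5
  (0, 81/5) → z = 648/5
The feasible region is unbounded (it extends along (5, 7), (1, 0)), but z strictly decreases along every unbounded feasible direction, so there is no improving ray and the maximum is attained at a vertex.

p = 0, q = 81/5, maximum z = 648/5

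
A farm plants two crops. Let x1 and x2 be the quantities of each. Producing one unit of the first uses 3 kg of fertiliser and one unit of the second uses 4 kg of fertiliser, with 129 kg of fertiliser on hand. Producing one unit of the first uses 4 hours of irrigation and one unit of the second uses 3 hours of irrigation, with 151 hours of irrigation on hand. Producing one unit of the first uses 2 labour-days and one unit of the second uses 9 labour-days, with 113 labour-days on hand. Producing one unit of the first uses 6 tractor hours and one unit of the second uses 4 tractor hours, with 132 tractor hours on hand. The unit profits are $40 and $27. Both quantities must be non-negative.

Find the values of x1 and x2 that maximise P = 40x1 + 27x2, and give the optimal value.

x1 = 16, x2 = 9, maximum P = 883

Feasible corners and P = 40x1 + 27x2:
  (0, 0) → P = 0
  (0, 113/9) → P = 339
  (22, 0) → P = 880
  (16, 9) → P = 883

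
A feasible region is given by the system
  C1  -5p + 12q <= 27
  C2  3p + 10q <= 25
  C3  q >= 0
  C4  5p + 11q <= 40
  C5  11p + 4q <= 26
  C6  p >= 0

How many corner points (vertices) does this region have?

5

The feasible vertices (each the meet of two boundaries and inside every other half-plane) are:
  (15/43, 103/43)
  (0, 9/4)
  (80/49, 197/98)
  (26/11, 0)
  (0, 0)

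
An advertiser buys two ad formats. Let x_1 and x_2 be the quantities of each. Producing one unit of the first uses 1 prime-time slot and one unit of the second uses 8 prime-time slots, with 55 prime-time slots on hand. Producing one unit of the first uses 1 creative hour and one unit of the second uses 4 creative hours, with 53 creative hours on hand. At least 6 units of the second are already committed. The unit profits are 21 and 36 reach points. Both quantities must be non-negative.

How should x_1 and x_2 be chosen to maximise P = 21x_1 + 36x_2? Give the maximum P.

x_1 = 7, x_2 = 6, maximum P = 363

At the optimal vertex, x_1 + 8x_2 = 55 and x_2 = 6.
Solving simultaneously gives x_1 = 7, x_2 = 6.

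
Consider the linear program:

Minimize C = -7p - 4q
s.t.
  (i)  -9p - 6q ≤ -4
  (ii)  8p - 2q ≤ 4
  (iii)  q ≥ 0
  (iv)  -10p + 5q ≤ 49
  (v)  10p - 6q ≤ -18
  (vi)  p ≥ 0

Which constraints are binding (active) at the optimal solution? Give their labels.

(ii) and (iv)

Feasible corners and C = -7p - 4q:
  (59/10, 108/5) → C = -1277/10
  (15/7, 46/7) → C = -289/7
  (0, 49/5) → C = -196/5
  (0, 3) → C = -12

The minimum is at (59/10, 108/5). Substituting into each constraint, equality holds for (ii) and (iv); the remaining constraints have slack.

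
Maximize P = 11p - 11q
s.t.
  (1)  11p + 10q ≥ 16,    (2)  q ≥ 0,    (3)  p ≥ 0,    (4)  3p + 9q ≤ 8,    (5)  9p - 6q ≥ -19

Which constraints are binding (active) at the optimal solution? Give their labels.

Feasible corners and P = 11p - 11q:
  (16/11, 0) → P = 16
  (64/69, 40/69) → P = 88/23
  (8/3, 0) → P = 88/3

The maximum is at (8/3, 0). Substituting into each constraint, equality holds for (2) and (4); the remaining constraints have slack.

(2) and (4)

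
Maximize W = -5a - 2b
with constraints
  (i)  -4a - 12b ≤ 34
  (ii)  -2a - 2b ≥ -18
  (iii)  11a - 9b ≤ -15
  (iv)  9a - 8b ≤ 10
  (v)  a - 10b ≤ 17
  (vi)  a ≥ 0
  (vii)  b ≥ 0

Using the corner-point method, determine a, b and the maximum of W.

a = 0, b = 5/3, maximum W = -10/3

Extreme points and W = -5a - 2b:
  (33/10, 57/10) → W = -279/10
  (0, 9) → W = -18
  (0, 5/3) → W = -10/3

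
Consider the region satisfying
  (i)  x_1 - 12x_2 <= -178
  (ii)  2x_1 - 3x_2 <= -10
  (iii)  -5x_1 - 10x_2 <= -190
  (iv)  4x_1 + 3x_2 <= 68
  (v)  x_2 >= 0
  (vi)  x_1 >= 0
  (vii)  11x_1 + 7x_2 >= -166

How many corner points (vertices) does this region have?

Of the 21 pairwise boundary intersections, those satisfying every inequality are:
  (22/5, 84/5)
  (0, 19)
  (0, 68/3)

3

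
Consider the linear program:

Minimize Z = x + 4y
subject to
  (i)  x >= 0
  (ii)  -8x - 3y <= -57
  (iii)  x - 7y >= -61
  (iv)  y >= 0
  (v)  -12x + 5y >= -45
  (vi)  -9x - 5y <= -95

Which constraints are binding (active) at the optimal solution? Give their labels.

Vertices and Z = x + 4y:
  (620/79, 777/79) → Z = 3728/79
  (90/17, 161/17) → Z = 734/17
  (20/3, 7) → Z = 104/3

The minimum is at (20/3, 7). Substituting into each constraint, equality holds for (v) and (vi); the remaining constraints have slack.

(v) and (vi)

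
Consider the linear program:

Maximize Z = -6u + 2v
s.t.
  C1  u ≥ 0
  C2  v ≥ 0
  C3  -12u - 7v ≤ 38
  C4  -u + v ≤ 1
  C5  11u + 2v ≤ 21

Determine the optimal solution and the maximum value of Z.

u = 0, v = 1, maximum Z = 2

Feasible corners and Z = -6u + 2v:
  (0, 0) → Z = 0
  (0, 1) → Z = 2
  (21/11, 0) → Z = -126/11
  (19/13, 32/13) → Z = -50/13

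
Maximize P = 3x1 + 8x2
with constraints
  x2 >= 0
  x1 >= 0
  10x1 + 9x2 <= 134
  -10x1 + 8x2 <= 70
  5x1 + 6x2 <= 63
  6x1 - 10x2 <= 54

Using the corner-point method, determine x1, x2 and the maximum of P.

Feasible corners and P = 3x1 + 8x2:
  (0, 0) → P = 0
  (9, 0) → P = 27
  (0, 35/4) → P = 70
  (21/25, 49/5) → P = 2023/25
  (477/43, 54/43) → P = 1863/43

The optimum lies where -10x1 + 8x2 = 70 and 5x1 + 6x2 = 63.
Solving simultaneously gives x1 = 21/25, x2 = 49/5.

x1 = 21/25, x2 = 49/5, maximum P = 2023/25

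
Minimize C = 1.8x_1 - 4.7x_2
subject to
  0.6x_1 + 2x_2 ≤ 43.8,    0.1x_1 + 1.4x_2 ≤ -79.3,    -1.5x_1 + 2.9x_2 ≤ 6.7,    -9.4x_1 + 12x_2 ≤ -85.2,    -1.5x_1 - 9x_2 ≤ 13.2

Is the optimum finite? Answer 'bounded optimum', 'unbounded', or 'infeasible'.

infeasible

The boundaries 0.6x_1 + 2x_2 = 43.8 and 0.1x_1 + 1.4x_2 = -79.3 meet at (343.625, -81.1875), but that point violates -1.5x_1 - 9x_2 ≤ 13.2. Every candidate vertex is excluded by some other constraint, so the feasible region is empty.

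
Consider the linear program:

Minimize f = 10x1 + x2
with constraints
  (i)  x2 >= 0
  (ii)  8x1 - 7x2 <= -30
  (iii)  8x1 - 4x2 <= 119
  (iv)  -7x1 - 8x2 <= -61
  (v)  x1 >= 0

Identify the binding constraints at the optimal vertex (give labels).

(iv) and (v)

Feasible corners and f = 10x1 + x2:
  (953/24, 149/3) → f = 1787/4
  (187/113, 698/113) → f = 2568/113
  (0, 61/8) → f = 61/8
The feasible region is unbounded (it extends along (0, 1), (1, 2)), but f strictly increases along every unbounded feasible direction, so there is no improving ray and the minimum is attained at a vertex.

The minimum is at (0, 61/8). Substituting into each constraint, equality holds for (iv) and (v); the remaining constraints have slack.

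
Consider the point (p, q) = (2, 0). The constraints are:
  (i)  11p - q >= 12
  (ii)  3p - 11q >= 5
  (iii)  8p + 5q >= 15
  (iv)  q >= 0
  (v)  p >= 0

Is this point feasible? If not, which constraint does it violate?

feasible

(i): 22 ≥ 12 ✓
(ii): 6 ≥ 5 ✓
(iii): 16 ≥ 15 ✓
(iv): 0 ≥ 0 ✓
(v): 2 ≥ 0 ✓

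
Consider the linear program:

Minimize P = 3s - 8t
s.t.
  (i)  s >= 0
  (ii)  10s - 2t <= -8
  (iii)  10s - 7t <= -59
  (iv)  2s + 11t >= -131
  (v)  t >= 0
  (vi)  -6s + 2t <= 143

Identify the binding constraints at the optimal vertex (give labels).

(ii) and (vi)

Corner points and P = 3s - 8t:
  (0, 59/7) → P = -472/7
  (0, 143/2) → P = -572
  (31/25, 51/5) → P = -1947/25
  (135/4, 691/4) → P = -5123/4

The minimum is at (135/4, 691/4). Substituting into each constraint, equality holds for (ii) and (vi); the remaining constraints have slack.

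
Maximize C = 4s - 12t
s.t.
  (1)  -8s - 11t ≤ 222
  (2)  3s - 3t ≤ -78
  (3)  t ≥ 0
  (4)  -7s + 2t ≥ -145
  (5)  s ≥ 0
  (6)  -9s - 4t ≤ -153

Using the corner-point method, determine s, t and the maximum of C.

Feasible corners and C = 4s - 12t:
  (197/5, 327/5) → C = -3136/5
  (49/13, 387/13) → C = -4448/13
  (0, 153/4) → C = -459
The feasible region is unbounded (it extends along (0, 1), (2, 7)), but C strictly decreases along every unbounded feasible direction, so there is no improving ray and the maximum is attained at a vertex.

s = 49/13, t = 387/13, maximum C = -4448/13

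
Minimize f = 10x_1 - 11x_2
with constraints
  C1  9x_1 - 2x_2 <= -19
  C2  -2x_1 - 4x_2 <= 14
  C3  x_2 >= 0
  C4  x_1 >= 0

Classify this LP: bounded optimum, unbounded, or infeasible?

From the feasible point (0, 19/2), moving in the direction (0, 1) keeps every constraint satisfied while f decreases without bound.

unbounded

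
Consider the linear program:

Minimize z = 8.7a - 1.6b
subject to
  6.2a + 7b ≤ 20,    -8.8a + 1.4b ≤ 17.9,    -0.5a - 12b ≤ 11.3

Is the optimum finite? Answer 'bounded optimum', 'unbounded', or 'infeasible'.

bounded optimum

Vertices and z = 8.7a - 1.6b:
  (-695/502, 14349/3514) → z = -652839/35140
  (3191/709, -4003/3545) → z = 1452133/35450
  (-11531/5315, -9049/10630) → z = -186161/10630
The feasible region has finitely many vertices and no improving ray; the minimum is -652839/35140 at (-695/502, 14349/3514).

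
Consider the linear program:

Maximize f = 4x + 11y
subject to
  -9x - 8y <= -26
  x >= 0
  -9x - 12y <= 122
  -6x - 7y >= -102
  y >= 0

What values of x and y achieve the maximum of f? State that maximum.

Vertices and f = 4x + 11y:
  (0, 13/4) → f = 143/4
  (26/9, 0) → f = 104/9
  (0, 102/7) → f = 1122/7
  (17, 0) → f = 68

x = 0, y = 102/7, maximum f = 1122/7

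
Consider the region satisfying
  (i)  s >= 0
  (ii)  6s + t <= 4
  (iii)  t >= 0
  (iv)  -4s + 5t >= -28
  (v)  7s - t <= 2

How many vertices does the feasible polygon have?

4

The feasible vertices (each the meet of two boundaries and inside every other half-plane) are:
  (0, 4)
  (0, 0)
  (6/13, 16/13)
  (2/7, 0)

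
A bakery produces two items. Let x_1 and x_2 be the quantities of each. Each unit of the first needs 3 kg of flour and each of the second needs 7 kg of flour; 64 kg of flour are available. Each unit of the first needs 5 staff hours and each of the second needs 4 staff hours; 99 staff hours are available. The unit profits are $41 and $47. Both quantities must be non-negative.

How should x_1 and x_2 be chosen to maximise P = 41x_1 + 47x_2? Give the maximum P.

At the optimal vertex, 3x_1 + 7x_2 = 64 and 5x_1 + 4x_2 = 99.
Solving simultaneously gives x_1 = 19, x_2 = 1.

x_1 = 19, x_2 = 1, maximum P = 826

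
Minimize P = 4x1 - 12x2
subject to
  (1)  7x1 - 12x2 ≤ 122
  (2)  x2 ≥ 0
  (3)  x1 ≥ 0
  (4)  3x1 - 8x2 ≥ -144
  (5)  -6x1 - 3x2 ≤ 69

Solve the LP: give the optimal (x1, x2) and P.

x1 = 676/5, x2 = 687/10, minimum P = -1418/5

The binding constraints are 7x1 - 12x2 = 122 and 3x1 - 8x2 = -144.
Solving simultaneously gives x1 = 676/5, x2 = 687/10.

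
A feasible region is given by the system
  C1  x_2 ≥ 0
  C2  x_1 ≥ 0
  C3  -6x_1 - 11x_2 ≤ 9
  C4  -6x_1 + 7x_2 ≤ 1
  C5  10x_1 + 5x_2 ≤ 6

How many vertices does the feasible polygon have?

4

Of the 10 pairwise boundary intersections, those satisfying every inequality are:
  (0, 0)
  (3/5, 0)
  (0, 1/7)
  (37/100, 23/50)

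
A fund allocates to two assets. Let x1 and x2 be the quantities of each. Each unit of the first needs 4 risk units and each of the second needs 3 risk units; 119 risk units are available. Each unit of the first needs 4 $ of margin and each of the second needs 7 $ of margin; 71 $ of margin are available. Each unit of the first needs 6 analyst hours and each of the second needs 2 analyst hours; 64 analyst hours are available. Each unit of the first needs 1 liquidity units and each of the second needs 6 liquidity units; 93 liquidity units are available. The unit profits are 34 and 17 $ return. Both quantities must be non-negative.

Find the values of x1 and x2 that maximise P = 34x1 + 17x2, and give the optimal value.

Extreme points and P = 34x1 + 17x2:
  (0, 0) → P = 0
  (0, 71/7) → P = 1207/7
  (32/3, 0) → P = 1088/3
  (9, 5) → P = 391

x1 = 9, x2 = 5, maximum P = 391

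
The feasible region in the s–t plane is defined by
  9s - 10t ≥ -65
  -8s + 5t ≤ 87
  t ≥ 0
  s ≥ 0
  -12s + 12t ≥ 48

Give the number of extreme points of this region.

3

Intersecting each pair of boundary lines and keeping only the points that satisfy every inequality leaves:
  (0, 13/2)
  (25, 29)
  (0, 4)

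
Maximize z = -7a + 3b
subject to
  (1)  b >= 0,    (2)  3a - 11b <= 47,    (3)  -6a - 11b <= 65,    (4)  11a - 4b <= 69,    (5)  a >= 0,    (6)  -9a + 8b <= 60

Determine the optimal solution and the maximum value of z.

Corner points and z = -7a + 3b:
  (69/11, 0) → z = -483/11
  (0, 0) → z = 0
  (198/13, 1281/52) → z = -1701/52
  (0, 15/2) → z = 45/2

The optimum lies where a = 0 and -9a + 8b = 60.
Solving simultaneously gives a = 0, b = 15/2.

a = 0, b = 15/2, maximum z = 45/2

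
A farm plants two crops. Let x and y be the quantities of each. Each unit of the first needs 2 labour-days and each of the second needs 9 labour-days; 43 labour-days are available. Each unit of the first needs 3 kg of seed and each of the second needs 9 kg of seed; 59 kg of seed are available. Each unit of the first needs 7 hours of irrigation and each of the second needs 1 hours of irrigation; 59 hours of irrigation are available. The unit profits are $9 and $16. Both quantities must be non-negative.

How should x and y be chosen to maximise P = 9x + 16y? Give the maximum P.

x = 8, y = 3, maximum P = 120

Vertices and P = 9x + 16y:
  (0, 0) → P = 0
  (0, 43/9) → P = 688/9
  (59/7, 0) → P = 531/7
  (8, 3) → P = 120

The binding constraints are 2x + 9y = 43 and 7x + y = 59.
Solving simultaneously gives x = 8, y = 3.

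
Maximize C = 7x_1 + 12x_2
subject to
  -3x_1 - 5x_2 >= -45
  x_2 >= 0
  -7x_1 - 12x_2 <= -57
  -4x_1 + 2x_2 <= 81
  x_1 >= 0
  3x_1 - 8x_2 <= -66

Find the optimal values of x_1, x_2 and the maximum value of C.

x_1 = 0, x_2 = 9, maximum C = 108

At the optimal vertex, -3x_1 - 5x_2 = -45 and x_1 = 0.
Solving simultaneously gives x_1 = 0, x_2 = 9.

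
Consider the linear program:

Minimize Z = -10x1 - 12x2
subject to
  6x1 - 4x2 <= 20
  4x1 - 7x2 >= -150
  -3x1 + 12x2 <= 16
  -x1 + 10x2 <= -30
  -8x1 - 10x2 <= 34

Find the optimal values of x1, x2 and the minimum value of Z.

x1 = 10/7, x2 = -20/7, minimum Z = 20

Vertices and Z = -10x1 - 12x2:
  (10/7, -20/7) → Z = 20
  (16/23, -91/23) → Z = 932/23
  (-4/9, -137/45) → Z = 1844/45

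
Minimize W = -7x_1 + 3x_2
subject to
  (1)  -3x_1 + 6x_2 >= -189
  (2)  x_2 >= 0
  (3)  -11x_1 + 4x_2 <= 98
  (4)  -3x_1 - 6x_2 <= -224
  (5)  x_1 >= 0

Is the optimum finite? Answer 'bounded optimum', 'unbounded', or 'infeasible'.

From the feasible point (413/6, 35/12), moving in the direction (6, 3) keeps every constraint satisfied while W decreases without bound.

unbounded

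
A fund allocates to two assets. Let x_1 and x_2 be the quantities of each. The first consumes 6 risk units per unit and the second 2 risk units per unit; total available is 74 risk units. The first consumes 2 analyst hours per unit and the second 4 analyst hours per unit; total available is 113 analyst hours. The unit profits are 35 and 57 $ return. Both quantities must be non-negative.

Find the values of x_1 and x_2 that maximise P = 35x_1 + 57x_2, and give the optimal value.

x_1 = 7/2, x_2 = 53/2, maximum P = 1633

Feasible corners and P = 35x_1 + 57x_2:
  (0, 0) → P = 0
  (0, 113/4) → P = 6441/4
  (37/3, 0) → P = 1295/3
  (7/2, 53/2) → P = 1633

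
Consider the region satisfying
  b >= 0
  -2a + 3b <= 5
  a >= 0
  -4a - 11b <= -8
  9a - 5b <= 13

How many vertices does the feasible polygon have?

4

The feasible vertices (each the meet of two boundaries and inside every other half-plane) are:
  (0, 5/3)
  (64/17, 71/17)
  (0, 8/11)
  (183/119, 20/119)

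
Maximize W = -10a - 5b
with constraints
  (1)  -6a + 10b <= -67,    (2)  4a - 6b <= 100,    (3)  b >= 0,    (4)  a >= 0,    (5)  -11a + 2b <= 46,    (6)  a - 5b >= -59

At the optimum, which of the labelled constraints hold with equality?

(1) and (3)

Vertices and W = -10a - 5b:
  (67/6, 0) → W = -335/3
  (185/4, 421/20) → W = -2271/4
  (25, 0) → W = -250
  (61, 24) → W = -730

The maximum is at (67/6, 0). Substituting into each constraint, equality holds for (1) and (3); the remaining constraints have slack.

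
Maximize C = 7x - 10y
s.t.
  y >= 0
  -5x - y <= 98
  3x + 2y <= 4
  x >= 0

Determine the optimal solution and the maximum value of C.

x = 4/3, y = 0, maximum C = 28/3

Extreme points and C = 7x - 10y:
  (4/3, 0) → C = 28/3
  (0, 0) → C = 0
  (0, 2) → C = -20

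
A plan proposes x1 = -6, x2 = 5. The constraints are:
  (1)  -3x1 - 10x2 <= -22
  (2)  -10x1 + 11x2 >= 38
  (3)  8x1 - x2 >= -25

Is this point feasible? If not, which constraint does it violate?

not feasible — violates (3)

Constraint (3): 8x1 - x2 = -53, which is not ≥ -25. All other constraints are satisfied.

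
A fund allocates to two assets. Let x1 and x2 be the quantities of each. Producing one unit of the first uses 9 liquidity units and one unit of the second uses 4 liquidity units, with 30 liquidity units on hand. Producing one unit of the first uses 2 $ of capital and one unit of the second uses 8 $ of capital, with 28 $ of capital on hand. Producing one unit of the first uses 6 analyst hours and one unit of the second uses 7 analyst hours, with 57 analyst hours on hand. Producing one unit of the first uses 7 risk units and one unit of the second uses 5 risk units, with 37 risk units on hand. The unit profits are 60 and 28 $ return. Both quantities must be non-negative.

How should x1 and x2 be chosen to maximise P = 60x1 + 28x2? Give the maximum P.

Vertices and P = 60x1 + 28x2:
  (0, 0) → P = 0
  (0, 7/2) → P = 98
  (10/3, 0) → P = 200
  (2, 3) → P = 204

x1 = 2, x2 = 3, maximum P = 204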